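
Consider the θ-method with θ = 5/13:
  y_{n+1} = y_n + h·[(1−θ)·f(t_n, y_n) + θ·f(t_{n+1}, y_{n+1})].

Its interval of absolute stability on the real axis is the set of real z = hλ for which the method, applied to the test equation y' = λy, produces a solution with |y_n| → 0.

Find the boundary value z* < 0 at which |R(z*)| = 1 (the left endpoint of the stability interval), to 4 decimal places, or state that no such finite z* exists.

left endpoint -8.6667.

With y'=λy (z=hλ):
  y_{n+1} = y_n + z·[8/13·y_n + 5/13·y_{n+1}] ⇒ (1 − 5/13z)y_{n+1} = (1 + 8/13z)y_n
  ⇒ R(z) = (1 + 8/13z)/(1 − 5/13z).

Need |R(x)|<1, x<0.
x=-0.4: |R|=0.6533
R=−1: 1+8/13x = −1+5/13x ⇒ -3/13x=2 ⇒ x=2/(-3/13)=-8.6667
Confirm numerically:
  x=-8.056: |R|=0.96562 <1
  x=-7.228: |R|=0.91217 <1
  x=-6.747: |R|=0.87677 <1
  x=-3.617: |R|=0.51266 <1
  x=-8.771: |R|=1.00551 >1
  x=-8.698: |R|=1.00166 >1
Stable set (-8.6667, 0).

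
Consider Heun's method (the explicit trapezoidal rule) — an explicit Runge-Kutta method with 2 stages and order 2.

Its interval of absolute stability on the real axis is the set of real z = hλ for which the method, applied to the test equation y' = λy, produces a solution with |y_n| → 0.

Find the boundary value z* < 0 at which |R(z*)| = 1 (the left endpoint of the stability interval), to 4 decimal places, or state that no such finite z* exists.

left endpoint -2.0000.

On y'=λy, z=hλ:
  order 2, 2-stage ⇒ R(z)=1+z+z^2/2
  (e.g. R(-0.89)=0.50605, |R|=0.50605)

Need |R(x)|<1, x<0.
x=-0.89: |R|=0.5061
|R(-1.37)|=0.5685 |R(-1.36)|=0.5648 |R(-0.65)|=0.5613
Bisect:
  x_lo=-2.7704 |R|=2.0672  x_hi=-0.1115 |R|=0.8948
  mid=-1.44093 |R|=0.59721 →hi
  mid=-2.10567 |R|=1.11125 →lo
  mid=-1.77330 |R|=0.79899 →hi
  mid=-1.93948 |R|=0.94131 →hi
  mid=-2.02257 |R|=1.02283 →lo
  mid=-1.98103 |R|=0.98121 →hi
  mid=-2.00180 |R|=1.00180 →lo
  ...
  [-2.00002,-1.99985] ⇒ x*=-2.0000
So |R|<1 on (-2.0000, 0).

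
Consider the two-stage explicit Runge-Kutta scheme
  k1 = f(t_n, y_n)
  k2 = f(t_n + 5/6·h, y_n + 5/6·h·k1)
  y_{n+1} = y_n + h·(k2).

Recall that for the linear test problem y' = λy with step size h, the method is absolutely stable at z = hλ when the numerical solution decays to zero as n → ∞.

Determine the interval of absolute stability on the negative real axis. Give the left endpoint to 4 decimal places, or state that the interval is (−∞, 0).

On y'=λy, z=hλ:
  k1=λy_n ⇒ h·k1=z·y_n;  k2=λ(1+5/6z)y_n ⇒ h·k2=z(1+5/6z)y_n
  y_{n+1}/y_n = 1 + z(1+5/6z) = 1 + z + 5/6z²
  so R(z) = 1 + z + 5/6z².

Solve |R(x)|<1 on ℝ⁻.
x=-1.07: |R|=0.8841
R=1: x+5/6x²=0 ⇒ x=−6/5=-1.2000; min R=1−1/(4·5/6)=0.7000>−1
Confirm numerically:
  x=-1.154: |R|=0.95576 <1
  x=-1.137: |R|=0.94031 <1
  x=-0.507: |R|=0.70721 <1
  x=-1.765: |R|=1.83102 >1
  x=-1.482: |R|=1.34827 >1
  x=-1.292: |R|=1.09905 >1
Stable set (-1.2000, 0).

(-1.2000, 0).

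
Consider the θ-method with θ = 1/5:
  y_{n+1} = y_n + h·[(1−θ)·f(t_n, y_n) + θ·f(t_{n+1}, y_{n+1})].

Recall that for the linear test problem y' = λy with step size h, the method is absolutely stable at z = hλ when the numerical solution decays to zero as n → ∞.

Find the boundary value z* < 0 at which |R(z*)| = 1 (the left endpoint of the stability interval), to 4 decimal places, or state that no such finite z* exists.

left endpoint -3.3333.

Test eqn y'=λy, z=hλ:
  y_{n+1} = y_n + z·[4/5·y_n + 1/5·y_{n+1}] ⇒ (1 − 1/5z)y_{n+1} = (1 + 4/5z)y_n
  so R(z) = (1 + 4/5z)/(1 − 1/5z).

Need |R(x)|<1, x<0.
x=-0.47: |R|=0.5704
R=−1: 1+4/5x = −1+1/5x ⇒ -3/5x=2 ⇒ x=2/(-3/5)=-3.3333
Confirm numerically:
  x=-2.825: |R|=0.80511 <1
  x=-2.813: |R|=0.80020 <1
  x=-1.354: |R|=0.06547 <1
  x=-3.593: |R|=1.09066 >1
  x=-3.470: |R|=1.04841 >1
  x=-3.436: |R|=1.03651 >1
Interval (-3.3333, 0).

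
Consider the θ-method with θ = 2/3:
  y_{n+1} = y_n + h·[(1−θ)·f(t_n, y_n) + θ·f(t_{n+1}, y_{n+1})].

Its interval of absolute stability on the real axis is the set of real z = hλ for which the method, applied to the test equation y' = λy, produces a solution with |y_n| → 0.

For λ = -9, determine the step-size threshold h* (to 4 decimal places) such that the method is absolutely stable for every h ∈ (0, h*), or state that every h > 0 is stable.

Set f=λy, z=hλ:
  y_{n+1} = y_n + z·[1/3·y_n + 2/3·y_{n+1}] ⇒ (1 − 2/3z)y_{n+1} = (1 + 1/3z)y_n
  R(z) = (1 + 1/3z)/(1 − 2/3z).

Boundary: |R(x)|=1, x<0.
x=-1.26: |R|=0.3152
x=-2: |R|=0.1429
x=-10: |R|=0.3043
x=-100: |R|=0.4778
θ=2/3≥1/2 ⇒ |1+1/3x|<|1−2/3x| ∀x<0 ⇒ unbounded interval.

unbounded; (−∞, 0). Any h>0 works for λ=-9.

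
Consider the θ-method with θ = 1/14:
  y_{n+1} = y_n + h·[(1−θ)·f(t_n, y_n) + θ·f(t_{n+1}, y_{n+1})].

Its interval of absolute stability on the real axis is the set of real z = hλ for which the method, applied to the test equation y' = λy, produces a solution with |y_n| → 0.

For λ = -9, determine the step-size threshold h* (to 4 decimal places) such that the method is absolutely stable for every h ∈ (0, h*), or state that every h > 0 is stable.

(-2.3333,0); λ=-9 ⇒ h* = (7/3)/9 = 0.2593.

Set f=λy, z=hλ:
  y_{n+1} = y_n + z·[13/14·y_n + 1/14·y_{n+1}] ⇒ (1 − 1/14z)y_{n+1} = (1 + 13/14z)y_n
  R(z) = (1 + 13/14z)/(1 − 1/14z).

Need |R(x)|<1, x<0.
x=-0.73: |R|=0.3062
R=−1: 1+13/14x = −1+1/14x ⇒ -6/7x=2 ⇒ x=2/(-6/7)=-2.3333
Confirm numerically:
  x=-2.212: |R|=0.91019 <1
  x=-1.796: |R|=0.59180 <1
  x=-1.640: |R|=0.46803 <1
  x=-1.544: |R|=0.39063 <1
  x=-2.911: |R|=1.40991 >1
  x=-2.660: |R|=1.23529 >1
  x=-2.656: |R|=1.23247 >1
Stable set (-2.3333, 0).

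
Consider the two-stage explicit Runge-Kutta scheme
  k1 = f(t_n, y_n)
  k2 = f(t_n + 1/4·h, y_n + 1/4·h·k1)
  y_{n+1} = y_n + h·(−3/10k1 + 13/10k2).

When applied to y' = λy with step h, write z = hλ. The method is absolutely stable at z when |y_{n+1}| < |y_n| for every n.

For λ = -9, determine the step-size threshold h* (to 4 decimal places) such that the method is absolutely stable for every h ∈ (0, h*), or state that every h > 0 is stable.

With y'=λy (z=hλ):
  k1=λy_n ⇒ h·k1=z·y_n;  k2=λ(1+1/4z)y_n ⇒ h·k2=z(1+1/4z)y_n
  y_{n+1}/y_n = 1 − 3/10z + 13/10z(1+1/4z) = 1 + z + 13/40z²
  so R(z) = 1 + z + 13/40z².

Boundary: |R(x)|=1, x<0.
x=-0.88: |R|=0.3717
R=1: x+13/40x²=0 ⇒ x=−40/13=-3.0769; min R=1−1/(4·13/40)=0.2308>−1
Confirm numerically:
  x=-2.855: |R|=0.79408 <1
  x=-2.512: |R|=0.53880 <1
  x=-2.465: |R|=0.50977 <1
  x=-3.534: |R|=1.52498 >1
  x=-3.249: |R|=1.18170 >1
  x=-3.190: |R|=1.11723 >1
Interval (-3.0769, 0).

(-3.0769,0); λ=-9 ⇒ h* = (40/13)/9 = 0.3419.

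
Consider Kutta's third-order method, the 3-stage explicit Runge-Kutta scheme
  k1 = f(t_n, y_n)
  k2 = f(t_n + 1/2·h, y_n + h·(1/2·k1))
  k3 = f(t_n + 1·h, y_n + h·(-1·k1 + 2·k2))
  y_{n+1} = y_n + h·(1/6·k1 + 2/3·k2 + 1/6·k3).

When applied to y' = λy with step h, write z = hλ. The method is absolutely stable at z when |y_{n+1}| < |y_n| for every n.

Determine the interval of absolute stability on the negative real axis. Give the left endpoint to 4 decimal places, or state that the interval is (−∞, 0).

On y'=λy, z=hλ:
  order 3, 3-stage ⇒ R(z)=1+z+z^2/2+z^3/6
  (e.g. R(-0.7)=0.48783, |R|=0.48783)

Boundary: |R(x)|=1, x<0.
x=-0.7: |R|=0.4878
|R(-2.79)|=1.5176 |R(-1.89)|=0.2292 |R(-0.74)|=0.4663
Bisect:
  x_lo=-3.3388 |R|=2.9682  x_hi=-0.1228 |R|=0.8844
  mid=-1.73079 |R|=0.09711 →hi
  mid=-2.53478 |R|=1.03660 →lo
  mid=-2.13279 |R|=0.47533 →hi
  mid=-2.33379 |R|=0.72902 →hi
  mid=-2.43428 |R|=0.87557 →hi
  mid=-2.48453 |R|=0.95421 →hi
  mid=-2.50966 |R|=0.99493 →hi
  mid=-2.52222 |R|=1.01565 →lo
  ...
  [-2.51280,-2.51260] ⇒ x*=-2.5127
Stable set (-2.5127, 0).

(-2.5127, 0).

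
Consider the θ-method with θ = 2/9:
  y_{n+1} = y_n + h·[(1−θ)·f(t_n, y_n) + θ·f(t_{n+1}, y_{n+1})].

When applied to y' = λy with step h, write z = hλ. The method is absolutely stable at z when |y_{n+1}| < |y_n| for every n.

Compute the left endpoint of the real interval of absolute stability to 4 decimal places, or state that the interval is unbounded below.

z* = -3.6000.

Set f=λy, z=hλ:
  y_{n+1} = y_n + z·[7/9·y_n + 2/9·y_{n+1}] ⇒ (1 − 2/9z)y_{n+1} = (1 + 7/9z)y_n
  Hence R(z) = (1 + 7/9z)/(1 − 2/9z).

Solve |R(x)|<1 on ℝ⁻.
x=-1.42: |R|=0.0794
R=−1: 1+7/9x = −1+2/9x ⇒ -5/9x=2 ⇒ x=2/(-5/9)=-3.6000
Confirm numerically:
  x=-3.424: |R|=0.94447 <1
  x=-3.341: |R|=0.91742 <1
  x=-2.869: |R|=0.75200 <1
  x=-1.841: |R|=0.30650 <1
  x=-4.093: |R|=1.14343 >1
  x=-3.951: |R|=1.10383 >1
  x=-3.894: |R|=1.08756 >1
Stable set (-3.6000, 0).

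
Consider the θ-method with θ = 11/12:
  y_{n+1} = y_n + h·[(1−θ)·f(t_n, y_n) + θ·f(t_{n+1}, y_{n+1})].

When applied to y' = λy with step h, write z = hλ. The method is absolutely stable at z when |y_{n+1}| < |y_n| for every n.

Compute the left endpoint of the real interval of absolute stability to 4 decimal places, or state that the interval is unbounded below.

(−∞, 0) — no finite endpoint.

Set f=λy, z=hλ:
  y_{n+1} = y_n + z·[1/12·y_n + 11/12·y_{n+1}] ⇒ (1 − 11/12z)y_{n+1} = (1 + 1/12z)y_n
  ⇒ R(z) = (1 + 1/12z)/(1 − 11/12z).

Boundary: |R(x)|=1, x<0.
x=-1.61: |R|=0.3497
x=-2: |R|=0.2941
x=-10: |R|=0.0164
x=-100: |R|=0.0791
θ=11/12≥1/2 ⇒ |1+1/12x|<|1−11/12x| ∀x<0 ⇒ stable on all of ℝ⁻.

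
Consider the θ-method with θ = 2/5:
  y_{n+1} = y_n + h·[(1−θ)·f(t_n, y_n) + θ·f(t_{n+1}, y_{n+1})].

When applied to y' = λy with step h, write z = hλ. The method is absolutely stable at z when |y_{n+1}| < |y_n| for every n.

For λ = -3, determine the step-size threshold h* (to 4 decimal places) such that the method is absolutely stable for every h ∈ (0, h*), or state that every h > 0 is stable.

(-10.0000,0); λ=-3 ⇒ h* = (10)/3 = 3.3333.

With y'=λy (z=hλ):
  y_{n+1} = y_n + z·[3/5·y_n + 2/5·y_{n+1}] ⇒ (1 − 2/5z)y_{n+1} = (1 + 3/5z)y_n
  Hence R(z) = (1 + 3/5z)/(1 − 2/5z).

Boundary: |R(x)|=1, x<0.
x=-0.76: |R|=0.4172
R=−1: 1+3/5x = −1+2/5x ⇒ -1/5x=2 ⇒ x=2/(-1/5)=-10.0000
Confirm numerically:
  x=-6.853: |R|=0.83177 <1
  x=-6.718: |R|=0.82198 <1
  x=-5.098: |R|=0.67742 <1
  x=-10.474: |R|=1.01827 >1
  x=-10.089: |R|=1.00353 >1
So |R|<1 on (-10.0000, 0).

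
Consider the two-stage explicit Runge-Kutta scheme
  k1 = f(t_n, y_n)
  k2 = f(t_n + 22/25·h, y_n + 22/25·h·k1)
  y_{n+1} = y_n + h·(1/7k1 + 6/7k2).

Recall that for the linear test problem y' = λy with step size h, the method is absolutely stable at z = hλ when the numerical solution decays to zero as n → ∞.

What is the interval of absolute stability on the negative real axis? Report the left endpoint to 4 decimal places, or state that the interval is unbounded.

(-1.3258, 0).

On y'=λy, z=hλ:
  k1=λy_n ⇒ h·k1=z·y_n;  k2=λ(1+22/25z)y_n ⇒ h·k2=z(1+22/25z)y_n
  y_{n+1}/y_n = 1 + 1/7z + 6/7z(1+22/25z) = 1 + z + 132/175z²
  R(z) = 1 + z + 132/175z².

Boundary: |R(x)|=1, x<0.
x=-0.5: |R|=0.6886
R=1: x+132/175x²=0 ⇒ x=−175/132=-1.3258; min R=1−1/(4·132/175)=0.6686>−1
Confirm numerically:
  x=-1.299: |R|=0.97378 <1
  x=-1.023: |R|=0.76638 <1
  x=-0.557: |R|=0.67702 <1
  x=-1.819: |R|=1.67675 >1
  x=-1.706: |R|=1.48930 >1
  x=-1.549: |R|=1.26083 >1
So |R|<1 on (-1.3258, 0).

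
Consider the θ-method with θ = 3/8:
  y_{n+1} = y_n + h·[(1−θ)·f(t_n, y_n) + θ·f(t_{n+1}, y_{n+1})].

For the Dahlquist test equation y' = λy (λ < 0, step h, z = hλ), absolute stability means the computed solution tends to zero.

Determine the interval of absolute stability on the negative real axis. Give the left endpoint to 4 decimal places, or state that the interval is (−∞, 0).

z∈(-8.0000,0).

On y'=λy, z=hλ:
  y_{n+1} = y_n + z·[5/8·y_n + 3/8·y_{n+1}] ⇒ (1 − 3/8z)y_{n+1} = (1 + 5/8z)y_n
  so R(z) = (1 + 5/8z)/(1 − 3/8z).

Solve |R(x)|<1 on ℝ⁻.
x=-0.35: |R|=0.6906
R=−1: 1+5/8x = −1+3/8x ⇒ -1/4x=2 ⇒ x=2/(-1/4)=-8.0000
Confirm numerically:
  x=-7.759: |R|=0.98459 <1
  x=-7.746: |R|=0.98374 <1
  x=-4.786: |R|=0.71250 <1
  x=-4.710: |R|=0.70267 <1
  x=-8.244: |R|=1.01491 >1
  x=-8.211: |R|=1.01293 >1
Interval (-8.0000, 0).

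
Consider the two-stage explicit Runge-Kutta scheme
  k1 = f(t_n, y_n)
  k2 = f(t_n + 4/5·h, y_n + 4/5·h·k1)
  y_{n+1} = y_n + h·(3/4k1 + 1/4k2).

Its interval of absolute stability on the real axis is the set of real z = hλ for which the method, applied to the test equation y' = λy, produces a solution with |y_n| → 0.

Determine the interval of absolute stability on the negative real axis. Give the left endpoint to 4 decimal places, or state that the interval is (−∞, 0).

(-5.0000, 0).

Set f=λy, z=hλ:
  k1=λy_n ⇒ h·k1=z·y_n;  k2=λ(1+4/5z)y_n ⇒ h·k2=z(1+4/5z)y_n
  y_{n+1}/y_n = 1 + 3/4z + 1/4z(1+4/5z) = 1 + z + 1/5z²
  Hence R(z) = 1 + z + 1/5z².

Find x<0 with |R(x)|<1.
x=-1.66: |R|=0.1089
R=1: x+1/5x²=0 ⇒ x=−5=-5.0000; min R=1−1/(4·1/5)=-0.2500>−1
Confirm numerically:
  x=-3.957: |R|=0.17457 <1
  x=-3.657: |R|=0.01773 <1
  x=-3.035: |R|=0.19275 <1
  x=-5.421: |R|=1.45645 >1
  x=-5.049: |R|=1.04948 >1
Interval (-5.0000, 0).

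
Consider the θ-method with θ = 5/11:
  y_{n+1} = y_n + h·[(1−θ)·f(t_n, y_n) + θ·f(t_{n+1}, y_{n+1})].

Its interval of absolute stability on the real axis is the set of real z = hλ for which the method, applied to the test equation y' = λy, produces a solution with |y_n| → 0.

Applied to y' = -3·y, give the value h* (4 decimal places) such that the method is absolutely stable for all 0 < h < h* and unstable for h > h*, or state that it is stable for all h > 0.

(-22.0000,0); λ=-3 ⇒ h* = (22)/3 = 7.3333.

On y'=λy, z=hλ:
  y_{n+1} = y_n + z·[6/11·y_n + 5/11·y_{n+1}] ⇒ (1 − 5/11z)y_{n+1} = (1 + 6/11z)y_n
  ⇒ R(z) = (1 + 6/11z)/(1 − 5/11z).

Boundary: |R(x)|=1, x<0.
x=-0.85: |R|=0.3869
R=−1: 1+6/11x = −1+5/11x ⇒ -1/11x=2 ⇒ x=2/(-1/11)=-22.0000
Confirm numerically:
  x=-18.158: |R|=0.96226 <1
  x=-14.236: |R|=0.90552 <1
  x=-12.992: |R|=0.88141 <1
  x=-22.576: |R|=1.00465 >1
  x=-22.105: |R|=1.00086 >1
  x=-22.084: |R|=1.00069 >1
Stable set (-22.0000, 0).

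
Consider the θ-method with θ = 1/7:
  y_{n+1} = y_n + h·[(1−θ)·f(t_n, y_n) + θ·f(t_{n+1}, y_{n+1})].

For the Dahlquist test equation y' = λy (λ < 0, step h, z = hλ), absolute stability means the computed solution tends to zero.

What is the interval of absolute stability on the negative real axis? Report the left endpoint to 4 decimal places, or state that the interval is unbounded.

With y'=λy (z=hλ):
  y_{n+1} = y_n + z·[6/7·y_n + 1/7·y_{n+1}] ⇒ (1 − 1/7z)y_{n+1} = (1 + 6/7z)y_n
  so R(z) = (1 + 6/7z)/(1 − 1/7z).

Need |R(x)|<1, x<0.
x=-1.11: |R|=0.0419
R=−1: 1+6/7x = −1+1/7x ⇒ -5/7x=2 ⇒ x=2/(-5/7)=-2.8000
Confirm numerically:
  x=-2.329: |R|=0.74756 <1
  x=-1.971: |R|=0.53796 <1
  x=-1.331: |R|=0.11835 <1
  x=-3.325: |R|=1.25424 >1
  x=-3.133: |R|=1.16431 >1
  x=-2.898: |R|=1.04950 >1
Stable set (-2.8000, 0).

z∈(-2.8000,0).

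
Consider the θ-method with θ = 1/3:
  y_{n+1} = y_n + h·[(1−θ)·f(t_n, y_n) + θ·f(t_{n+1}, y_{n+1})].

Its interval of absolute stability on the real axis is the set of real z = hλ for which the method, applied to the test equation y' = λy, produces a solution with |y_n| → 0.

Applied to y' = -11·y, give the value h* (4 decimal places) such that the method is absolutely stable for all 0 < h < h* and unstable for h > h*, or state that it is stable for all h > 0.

(-6.0000,0); λ=-11 ⇒ h* = (6)/11 = 0.5455.

Test eqn y'=λy, z=hλ:
  y_{n+1} = y_n + z·[2/3·y_n + 1/3·y_{n+1}] ⇒ (1 − 1/3z)y_{n+1} = (1 + 2/3z)y_n
  R(z) = (1 + 2/3z)/(1 − 1/3z).

Find x<0 with |R(x)|<1.
x=-1.24: |R|=0.1226
R=−1: 1+2/3x = −1+1/3x ⇒ -1/3x=2 ⇒ x=2/(-1/3)=-6.0000
Confirm numerically:
  x=-5.752: |R|=0.97166 <1
  x=-5.415: |R|=0.93048 <1
  x=-3.001: |R|=0.50025 <1
  x=-2.694: |R|=0.41939 <1
  x=-6.586: |R|=1.06113 >1
  x=-6.070: |R|=1.00772 >1
Stable set (-6.0000, 0).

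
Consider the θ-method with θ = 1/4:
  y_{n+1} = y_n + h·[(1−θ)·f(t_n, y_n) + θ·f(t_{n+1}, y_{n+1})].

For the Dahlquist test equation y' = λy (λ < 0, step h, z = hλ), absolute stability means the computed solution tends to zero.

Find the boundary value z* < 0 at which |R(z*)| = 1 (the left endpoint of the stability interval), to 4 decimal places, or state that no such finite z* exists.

left endpoint -4.0000.

Set f=λy, z=hλ:
  y_{n+1} = y_n + z·[3/4·y_n + 1/4·y_{n+1}] ⇒ (1 − 1/4z)y_{n+1} = (1 + 3/4z)y_n
  so R(z) = (1 + 3/4z)/(1 − 1/4z).

Need |R(x)|<1, x<0.
x=-1.37: |R|=0.0205
R=−1: 1+3/4x = −1+1/4x ⇒ -1/2x=2 ⇒ x=2/(-1/2)=-4.0000
Confirm numerically:
  x=-3.919: |R|=0.97954 <1
  x=-2.954: |R|=0.69917 <1
  x=-1.709: |R|=0.19741 <1
  x=-4.331: |R|=1.07946 >1
  x=-4.196: |R|=1.04783 >1
Interval (-4.0000, 0).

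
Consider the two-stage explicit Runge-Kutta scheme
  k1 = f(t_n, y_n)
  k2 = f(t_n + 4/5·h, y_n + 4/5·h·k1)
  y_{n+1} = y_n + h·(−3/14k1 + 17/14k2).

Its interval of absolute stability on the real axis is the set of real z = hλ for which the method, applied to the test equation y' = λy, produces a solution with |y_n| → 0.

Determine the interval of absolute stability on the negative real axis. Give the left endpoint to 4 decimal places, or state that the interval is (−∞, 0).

z∈(-1.0294,0).

With y'=λy (z=hλ):
  k1=λy_n ⇒ h·k1=z·y_n;  k2=λ(1+4/5z)y_n ⇒ h·k2=z(1+4/5z)y_n
  y_{n+1}/y_n = 1 − 3/14z + 17/14z(1+4/5z) = 1 + z + 34/35z²
  so R(z) = 1 + z + 34/35z².

Need |R(x)|<1, x<0.
x=-1.4: |R|=1.5040
R=1: x+34/35x²=0 ⇒ x=−35/34=-1.0294; min R=1−1/(4·34/35)=0.7426>−1
Confirm numerically:
  x=-1.004: |R|=0.97522 <1
  x=-0.651: |R|=0.76069 <1
  x=-0.607: |R|=0.75092 <1
  x=-0.477: |R|=0.74403 <1
  x=-1.390: |R|=1.48690 >1
  x=-1.184: |R|=1.17780 >1
Interval (-1.0294, 0).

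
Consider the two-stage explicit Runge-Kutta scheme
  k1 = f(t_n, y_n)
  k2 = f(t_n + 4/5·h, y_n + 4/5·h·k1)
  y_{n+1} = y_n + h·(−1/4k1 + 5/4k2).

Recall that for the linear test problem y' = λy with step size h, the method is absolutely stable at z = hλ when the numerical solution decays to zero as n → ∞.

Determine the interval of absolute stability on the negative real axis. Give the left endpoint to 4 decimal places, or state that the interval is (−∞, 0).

Set f=λy, z=hλ:
  k1=λy_n ⇒ h·k1=z·y_n;  k2=λ(1+4/5z)y_n ⇒ h·k2=z(1+4/5z)y_n
  y_{n+1}/y_n = 1 − 1/4z + 5/4z(1+4/5z) = 1 + z + z²
  ⇒ R(z) = 1 + z + z².

Find x<0 with |R(x)|<1.
x=-0.58: |R|=0.7564
R=1: x+1x²=0 ⇒ x=−1=-1.0000; min R=1−1/(4·1)=0.7500>−1
Confirm numerically:
  x=-0.883: |R|=0.89669 <1
  x=-0.709: |R|=0.79368 <1
  x=-0.558: |R|=0.75336 <1
  x=-0.497: |R|=0.75001 <1
  x=-1.500: |R|=1.75000 >1
  x=-1.291: |R|=1.37568 >1
  x=-1.071: |R|=1.07604 >1
Stable set (-1.0000, 0).

z∈(-1.0000,0).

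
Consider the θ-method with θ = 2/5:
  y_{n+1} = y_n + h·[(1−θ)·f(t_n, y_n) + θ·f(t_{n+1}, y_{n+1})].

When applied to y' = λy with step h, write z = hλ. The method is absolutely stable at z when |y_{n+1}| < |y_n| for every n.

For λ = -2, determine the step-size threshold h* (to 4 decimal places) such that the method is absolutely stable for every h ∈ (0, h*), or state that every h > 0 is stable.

(-10.0000,0); λ=-2 ⇒ h* = (10)/2 = 5.0000.

Test eqn y'=λy, z=hλ:
  y_{n+1} = y_n + z·[3/5·y_n + 2/5·y_{n+1}] ⇒ (1 − 2/5z)y_{n+1} = (1 + 3/5z)y_n
  ⇒ R(z) = (1 + 3/5z)/(1 − 2/5z).

Boundary: |R(x)|=1, x<0.
x=-1.08: |R|=0.2458
R=−1: 1+3/5x = −1+2/5x ⇒ -1/5x=2 ⇒ x=2/(-1/5)=-10.0000
Confirm numerically:
  x=-9.361: |R|=0.97306 <1
  x=-8.404: |R|=0.92682 <1
  x=-5.821: |R|=0.74889 <1
  x=-4.157: |R|=0.56114 <1
  x=-10.274: |R|=1.01072 >1
  x=-10.179: |R|=1.00706 >1
So |R|<1 on (-10.0000, 0).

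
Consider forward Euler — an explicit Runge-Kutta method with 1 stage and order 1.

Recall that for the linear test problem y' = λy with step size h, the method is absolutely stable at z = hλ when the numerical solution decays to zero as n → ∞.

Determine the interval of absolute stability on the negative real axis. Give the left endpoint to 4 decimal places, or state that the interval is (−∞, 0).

Set f=λy, z=hλ:
  order 1, 1-stage ⇒ R(z)=1+z
  (e.g. R(-0.39)=0.61000, |R|=0.61000)

Find x<0 with |R(x)|<1.
x=-0.39: |R|=0.6100
|R(-2.17)|=1.1700 |R(-1.16)|=0.1600 |R(-0.85)|=0.1500
Bisect:
  x_lo=-2.8530 |R|=1.8530  x_hi=-0.1592 |R|=0.8408
  mid=-1.50610 |R|=0.50610 →hi
  mid=-2.17953 |R|=1.17953 →lo
  mid=-1.84282 |R|=0.84282 →hi
  mid=-2.01118 |R|=1.01118 →lo
  mid=-1.92700 |R|=0.92700 →hi
  mid=-1.96909 |R|=0.96909 →hi
  mid=-1.99013 |R|=0.99013 →hi
  mid=-2.00065 |R|=1.00065 →lo
  ...
  [-2.00016,-2.00000] ⇒ x*=-2.0000
Stable set (-2.0000, 0).

z∈(-2.0000,0).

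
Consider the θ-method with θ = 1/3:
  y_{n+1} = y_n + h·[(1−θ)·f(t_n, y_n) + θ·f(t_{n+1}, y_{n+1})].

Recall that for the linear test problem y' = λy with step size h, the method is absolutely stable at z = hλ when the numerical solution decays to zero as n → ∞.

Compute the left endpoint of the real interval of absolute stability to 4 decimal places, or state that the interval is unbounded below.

Test eqn y'=λy, z=hλ:
  y_{n+1} = y_n + z·[2/3·y_n + 1/3·y_{n+1}] ⇒ (1 − 1/3z)y_{n+1} = (1 + 2/3z)y_n
  Hence R(z) = (1 + 2/3z)/(1 − 1/3z).

Find x<0 with |R(x)|<1.
x=-1.2: |R|=0.1429
R=−1: 1+2/3x = −1+1/3x ⇒ -1/3x=2 ⇒ x=2/(-1/3)=-6.0000
Confirm numerically:
  x=-5.538: |R|=0.94589 <1
  x=-3.150: |R|=0.53659 <1
  x=-2.425: |R|=0.34101 <1
  x=-6.259: |R|=1.02797 >1
  x=-6.251: |R|=1.02713 >1
  x=-6.152: |R|=1.01661 >1
So |R|<1 on (-6.0000, 0).

left endpoint -6.0000.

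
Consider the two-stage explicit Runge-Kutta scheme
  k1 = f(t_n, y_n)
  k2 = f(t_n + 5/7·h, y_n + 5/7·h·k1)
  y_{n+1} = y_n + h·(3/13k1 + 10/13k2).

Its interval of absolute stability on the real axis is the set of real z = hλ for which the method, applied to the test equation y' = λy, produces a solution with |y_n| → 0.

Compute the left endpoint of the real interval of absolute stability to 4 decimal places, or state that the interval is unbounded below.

left endpoint -1.8200.

Set f=λy, z=hλ:
  k1=λy_n ⇒ h·k1=z·y_n;  k2=λ(1+5/7z)y_n ⇒ h·k2=z(1+5/7z)y_n
  y_{n+1}/y_n = 1 + 3/13z + 10/13z(1+5/7z) = 1 + z + 50/91z²
  ⇒ R(z) = 1 + z + 50/91z².

Boundary: |R(x)|=1, x<0.
x=-0.34: |R|=0.7235
R=1: x+50/91x²=0 ⇒ x=−91/50=-1.8200; min R=1−1/(4·50/91)=0.5450>−1
Confirm numerically:
  x=-1.502: |R|=0.73756 <1
  x=-1.321: |R|=0.63781 <1
  x=-0.960: |R|=0.54637 <1
  x=-2.273: |R|=1.56575 >1
  x=-2.219: |R|=1.48647 >1
  x=-2.218: |R|=1.48504 >1
So |R|<1 on (-1.8200, 0).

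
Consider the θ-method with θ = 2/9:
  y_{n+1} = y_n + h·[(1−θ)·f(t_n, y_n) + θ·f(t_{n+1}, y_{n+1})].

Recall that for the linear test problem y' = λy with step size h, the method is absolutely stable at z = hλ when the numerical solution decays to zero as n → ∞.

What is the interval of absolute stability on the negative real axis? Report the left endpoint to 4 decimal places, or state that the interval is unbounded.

With y'=λy (z=hλ):
  y_{n+1} = y_n + z·[7/9·y_n + 2/9·y_{n+1}] ⇒ (1 − 2/9z)y_{n+1} = (1 + 7/9z)y_n
  so R(z) = (1 + 7/9z)/(1 − 2/9z).

Need |R(x)|<1, x<0.
x=-0.62: |R|=0.4551
R=−1: 1+7/9x = −1+2/9x ⇒ -5/9x=2 ⇒ x=2/(-5/9)=-3.6000
Confirm numerically:
  x=-3.500: |R|=0.96875 <1
  x=-3.402: |R|=0.93736 <1
  x=-2.828: |R|=0.73663 <1
  x=-1.710: |R|=0.23913 <1
  x=-4.175: |R|=1.16571 >1
  x=-4.171: |R|=1.16463 >1
  x=-3.722: |R|=1.03710 >1
Stable set (-3.6000, 0).

z∈(-3.6000,0).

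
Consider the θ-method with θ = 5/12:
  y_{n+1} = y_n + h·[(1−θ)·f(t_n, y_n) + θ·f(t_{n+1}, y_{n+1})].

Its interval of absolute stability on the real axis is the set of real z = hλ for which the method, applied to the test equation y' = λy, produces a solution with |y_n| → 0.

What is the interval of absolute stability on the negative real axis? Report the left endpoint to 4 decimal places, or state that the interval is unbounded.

z∈(-12.0000,0).

Test eqn y'=λy, z=hλ:
  y_{n+1} = y_n + z·[7/12·y_n + 5/12·y_{n+1}] ⇒ (1 − 5/12z)y_{n+1} = (1 + 7/12z)y_n
  Hence R(z) = (1 + 7/12z)/(1 − 5/12z).

Need |R(x)|<1, x<0.
x=-0.55: |R|=0.5525
R=−1: 1+7/12x = −1+5/12x ⇒ -1/6x=2 ⇒ x=2/(-1/6)=-12.0000
Confirm numerically:
  x=-9.369: |R|=0.91058 <1
  x=-6.704: |R|=0.76731 <1
  x=-6.025: |R|=0.71632 <1
  x=-12.337: |R|=1.00915 >1
  x=-12.089: |R|=1.00246 >1
Stable set (-12.0000, 0).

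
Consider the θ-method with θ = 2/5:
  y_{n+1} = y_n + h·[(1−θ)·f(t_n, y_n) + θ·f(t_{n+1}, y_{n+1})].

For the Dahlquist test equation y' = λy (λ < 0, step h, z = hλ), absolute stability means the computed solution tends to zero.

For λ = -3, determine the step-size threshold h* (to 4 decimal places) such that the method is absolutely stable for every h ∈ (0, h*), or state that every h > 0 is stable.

(-10.0000,0); λ=-3 ⇒ h* = (10)/3 = 3.3333.

On y'=λy, z=hλ:
  y_{n+1} = y_n + z·[3/5·y_n + 2/5·y_{n+1}] ⇒ (1 − 2/5z)y_{n+1} = (1 + 3/5z)y_n
  Hence R(z) = (1 + 3/5z)/(1 − 2/5z).

Solve |R(x)|<1 on ℝ⁻.
x=-0.46: |R|=0.6115
R=−1: 1+3/5x = −1+2/5x ⇒ -1/5x=2 ⇒ x=2/(-1/5)=-10.0000
Confirm numerically:
  x=-8.828: |R|=0.94827 <1
  x=-8.809: |R|=0.94734 <1
  x=-8.740: |R|=0.94395 <1
  x=-4.912: |R|=0.65677 <1
  x=-10.316: |R|=1.01233 >1
  x=-10.295: |R|=1.01153 >1
Stable set (-10.0000, 0).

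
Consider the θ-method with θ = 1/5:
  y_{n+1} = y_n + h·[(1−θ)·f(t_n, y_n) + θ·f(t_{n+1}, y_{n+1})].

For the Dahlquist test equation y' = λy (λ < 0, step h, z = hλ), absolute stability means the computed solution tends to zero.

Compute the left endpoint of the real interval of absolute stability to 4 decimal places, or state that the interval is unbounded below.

left endpoint -3.3333.

With y'=λy (z=hλ):
  y_{n+1} = y_n + z·[4/5·y_n + 1/5·y_{n+1}] ⇒ (1 − 1/5z)y_{n+1} = (1 + 4/5z)y_n
  Hence R(z) = (1 + 4/5z)/(1 − 1/5z).

Find x<0 with |R(x)|<1.
x=-0.71: |R|=0.3783
R=−1: 1+4/5x = −1+1/5x ⇒ -3/5x=2 ⇒ x=2/(-3/5)=-3.3333
Confirm numerically:
  x=-3.170: |R|=0.94002 <1
  x=-3.065: |R|=0.90019 <1
  x=-1.663: |R|=0.24794 <1
  x=-3.931: |R|=1.20076 >1
  x=-3.719: |R|=1.13270 >1
  x=-3.415: |R|=1.02911 >1
Stable set (-3.3333, 0).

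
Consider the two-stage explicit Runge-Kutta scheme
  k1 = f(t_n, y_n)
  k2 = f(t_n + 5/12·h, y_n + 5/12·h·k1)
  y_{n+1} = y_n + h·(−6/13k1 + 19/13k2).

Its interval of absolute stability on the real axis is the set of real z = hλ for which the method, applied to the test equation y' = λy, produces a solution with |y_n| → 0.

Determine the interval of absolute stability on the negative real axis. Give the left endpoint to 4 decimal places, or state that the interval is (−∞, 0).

With y'=λy (z=hλ):
  k1=λy_n ⇒ h·k1=z·y_n;  k2=λ(1+5/12z)y_n ⇒ h·k2=z(1+5/12z)y_n
  y_{n+1}/y_n = 1 − 6/13z + 19/13z(1+5/12z) = 1 + z + 95/156z²
  R(z) = 1 + z + 95/156z².

Boundary: |R(x)|=1, x<0.
x=-1.77: |R|=1.1379
R=1: x+95/156x²=0 ⇒ x=−156/95=-1.6421; min R=1−1/(4·95/156)=0.5895>−1
Confirm numerically:
  x=-1.219: |R|=0.68591 <1
  x=-0.801: |R|=0.58972 <1
  x=-0.772: |R|=0.59094 <1
  x=-2.123: |R|=1.62173 >1
  x=-1.990: |R|=1.42160 >1
  x=-1.692: |R|=1.05141 >1
Interval (-1.6421, 0).

z∈(-1.6421,0).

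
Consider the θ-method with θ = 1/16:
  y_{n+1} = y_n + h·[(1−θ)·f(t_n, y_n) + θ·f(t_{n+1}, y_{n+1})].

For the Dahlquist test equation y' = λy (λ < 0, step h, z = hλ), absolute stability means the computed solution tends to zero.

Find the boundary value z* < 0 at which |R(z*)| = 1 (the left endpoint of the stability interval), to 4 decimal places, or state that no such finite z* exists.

Set f=λy, z=hλ:
  y_{n+1} = y_n + z·[15/16·y_n + 1/16·y_{n+1}] ⇒ (1 − 1/16z)y_{n+1} = (1 + 15/16z)y_n
  so R(z) = (1 + 15/16z)/(1 − 1/16z).

Boundary: |R(x)|=1, x<0.
x=-0.6: |R|=0.4217
R=−1: 1+15/16x = −1+1/16x ⇒ -7/8x=2 ⇒ x=2/(-7/8)=-2.2857
Confirm numerically:
  x=-2.225: |R|=0.95336 <1
  x=-2.209: |R|=0.94102 <1
  x=-1.653: |R|=0.49822 <1
  x=-1.310: |R|=0.21086 <1
  x=-2.861: |R|=1.42702 >1
  x=-2.789: |R|=1.37501 >1
  x=-2.671: |R|=1.28890 >1
So |R|<1 on (-2.2857, 0).

z* = -2.2857.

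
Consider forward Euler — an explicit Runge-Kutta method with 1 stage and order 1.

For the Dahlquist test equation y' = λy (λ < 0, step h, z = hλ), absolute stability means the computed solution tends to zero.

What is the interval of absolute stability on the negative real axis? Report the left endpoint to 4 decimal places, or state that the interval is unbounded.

With y'=λy (z=hλ):
  order 1, 1-stage ⇒ R(z)=1+z
  (e.g. R(-0.41)=0.59000, |R|=0.59000)

Need |R(x)|<1, x<0.
x=-0.41: |R|=0.5900
|R(-2.11)|=1.1100 |R(-1.37)|=0.3700 |R(-0.54)|=0.4600
Bisect:
  x_lo=-2.8321 |R|=1.8321  x_hi=-0.1501 |R|=0.8499
  mid=-1.49113 |R|=0.49113 →hi
  mid=-2.16163 |R|=1.16163 →lo
  mid=-1.82638 |R|=0.82638 →hi
  mid=-1.99400 |R|=0.99400 →hi
  mid=-2.07782 |R|=1.07782 →lo
  mid=-2.03591 |R|=1.03591 →lo
  mid=-2.01496 |R|=1.01496 →lo
  mid=-2.00448 |R|=1.00448 →lo
  mid=-1.99924 |R|=0.99924 →hi
  ...
  [-2.00006,-1.99990] ⇒ x*=-2.0000
So |R|<1 on (-2.0000, 0).

(-2.0000, 0).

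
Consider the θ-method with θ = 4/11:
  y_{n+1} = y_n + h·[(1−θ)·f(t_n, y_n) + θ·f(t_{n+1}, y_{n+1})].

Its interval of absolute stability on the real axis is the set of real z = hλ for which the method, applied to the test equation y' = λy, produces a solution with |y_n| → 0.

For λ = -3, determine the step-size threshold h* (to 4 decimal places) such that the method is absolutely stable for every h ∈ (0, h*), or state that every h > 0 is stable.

Set f=λy, z=hλ:
  y_{n+1} = y_n + z·[7/11·y_n + 4/11·y_{n+1}] ⇒ (1 − 4/11z)y_{n+1} = (1 + 7/11z)y_n
  ⇒ R(z) = (1 + 7/11z)/(1 − 4/11z).

Solve |R(x)|<1 on ℝ⁻.
x=-1.54: |R|=0.0128
R=−1: 1+7/11x = −1+4/11x ⇒ -3/11x=2 ⇒ x=2/(-3/11)=-7.3333
Confirm numerically:
  x=-6.581: |R|=0.93953 <1
  x=-6.183: |R|=0.90342 <1
  x=-5.687: |R|=0.85365 <1
  x=-4.351: |R|=0.68501 <1
  x=-7.480: |R|=1.01075 >1
  x=-7.455: |R|=1.00894 >1
Stable set (-7.3333, 0).

(-7.3333,0); λ=-3 ⇒ h* = (22/3)/3 = 2.4444.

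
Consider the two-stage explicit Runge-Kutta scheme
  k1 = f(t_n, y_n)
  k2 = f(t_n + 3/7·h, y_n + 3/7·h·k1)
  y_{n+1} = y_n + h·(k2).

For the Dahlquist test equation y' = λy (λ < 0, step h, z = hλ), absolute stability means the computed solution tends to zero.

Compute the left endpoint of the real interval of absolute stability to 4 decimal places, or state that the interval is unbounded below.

On y'=λy, z=hλ:
  k1=λy_n ⇒ h·k1=z·y_n;  k2=λ(1+3/7z)y_n ⇒ h·k2=z(1+3/7z)y_n
  y_{n+1}/y_n = 1 + z(1+3/7z) = 1 + z + 3/7z²
  Hence R(z) = 1 + z + 3/7z².

Solve |R(x)|<1 on ℝ⁻.
x=-0.56: |R|=0.5744
R=1: x+3/7x²=0 ⇒ x=−7/3=-2.3333; min R=1−1/(4·3/7)=0.4167>−1
Confirm numerically:
  x=-2.268: |R|=0.93650 <1
  x=-1.811: |R|=0.59459 <1
  x=-1.723: |R|=0.54931 <1
  x=-2.875: |R|=1.66741 >1
  x=-2.594: |R|=1.28979 >1
Interval (-2.3333, 0).

z* = -2.3333.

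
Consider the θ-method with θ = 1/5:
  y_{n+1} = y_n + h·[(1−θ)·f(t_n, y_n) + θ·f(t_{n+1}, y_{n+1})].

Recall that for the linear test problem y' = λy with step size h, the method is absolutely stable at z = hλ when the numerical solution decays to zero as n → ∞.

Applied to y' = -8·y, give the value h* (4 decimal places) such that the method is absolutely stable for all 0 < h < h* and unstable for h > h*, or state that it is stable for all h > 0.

(-3.3333,0); λ=-8 ⇒ h* = (10/3)/8 = 0.4167.

Test eqn y'=λy, z=hλ:
  y_{n+1} = y_n + z·[4/5·y_n + 1/5·y_{n+1}] ⇒ (1 − 1/5z)y_{n+1} = (1 + 4/5z)y_n
  so R(z) = (1 + 4/5z)/(1 − 1/5z).

Solve |R(x)|<1 on ℝ⁻.
x=-0.6: |R|=0.4643
R=−1: 1+4/5x = −1+1/5x ⇒ -3/5x=2 ⇒ x=2/(-3/5)=-3.3333
Confirm numerically:
  x=-3.204: |R|=0.95271 <1
  x=-1.910: |R|=0.38205 <1
  x=-1.416: |R|=0.10349 <1
  x=-3.707: |R|=1.12875 >1
  x=-3.465: |R|=1.04666 >1
So |R|<1 on (-3.3333, 0).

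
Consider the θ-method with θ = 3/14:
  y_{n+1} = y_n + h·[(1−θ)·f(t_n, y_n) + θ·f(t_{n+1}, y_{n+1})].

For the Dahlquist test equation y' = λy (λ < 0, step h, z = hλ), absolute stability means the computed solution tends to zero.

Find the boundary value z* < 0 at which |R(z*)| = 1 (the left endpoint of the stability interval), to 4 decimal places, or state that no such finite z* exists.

With y'=λy (z=hλ):
  y_{n+1} = y_n + z·[11/14·y_n + 3/14·y_{n+1}] ⇒ (1 − 3/14z)y_{n+1} = (1 + 11/14z)y_n
  so R(z) = (1 + 11/14z)/(1 − 3/14z).

Need |R(x)|<1, x<0.
x=-1.3: |R|=0.0168
R=−1: 1+11/14x = −1+3/14x ⇒ -4/7x=2 ⇒ x=2/(-4/7)=-3.5000
Confirm numerically:
  x=-2.879: |R|=0.78054 <1
  x=-2.435: |R|=0.60009 <1
  x=-1.592: |R|=0.18705 <1
  x=-4.098: |R|=1.18194 >1
  x=-3.948: |R|=1.13868 >1
So |R|<1 on (-3.5000, 0).

left endpoint -3.5000.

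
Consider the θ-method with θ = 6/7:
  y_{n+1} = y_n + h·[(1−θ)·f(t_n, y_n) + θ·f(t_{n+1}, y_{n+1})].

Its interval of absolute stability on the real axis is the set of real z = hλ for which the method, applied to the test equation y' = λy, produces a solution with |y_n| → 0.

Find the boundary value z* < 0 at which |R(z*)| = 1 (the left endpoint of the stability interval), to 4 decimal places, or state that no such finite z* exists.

Test eqn y'=λy, z=hλ:
  y_{n+1} = y_n + z·[1/7·y_n + 6/7·y_{n+1}] ⇒ (1 − 6/7z)y_{n+1} = (1 + 1/7z)y_n
  ⇒ R(z) = (1 + 1/7z)/(1 − 6/7z).

Need |R(x)|<1, x<0.
x=-1.17: |R|=0.4158
x=-2: |R|=0.2632
x=-10: |R|=0.0448
x=-100: |R|=0.1532
θ=6/7≥1/2 ⇒ |1+1/7x|<|1−6/7x| ∀x<0 ⇒ unbounded interval.

unbounded; (−∞, 0).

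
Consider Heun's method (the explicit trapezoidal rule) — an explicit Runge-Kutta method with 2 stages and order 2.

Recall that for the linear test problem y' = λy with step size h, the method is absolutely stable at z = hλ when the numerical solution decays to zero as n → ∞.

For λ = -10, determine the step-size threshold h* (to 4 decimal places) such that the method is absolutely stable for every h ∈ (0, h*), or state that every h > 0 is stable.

(-2.0000,0); λ=-10 ⇒ h* = 0.2000.

Set f=λy, z=hλ:
  order 2, 2-stage ⇒ R(z)=1+z+z^2/2
  (e.g. R(-0.48)=0.63520, |R|=0.63520)

Need |R(x)|<1, x<0.
x=-0.48: |R|=0.6352
|R(-2.23)|=1.2565 |R(-1.47)|=0.6104 |R(-1.03)|=0.5005
Bisect:
  x_lo=-2.4904 |R|=1.6106  x_hi=-0.2639 |R|=0.7709
  mid=-1.37715 |R|=0.57112 →hi
  mid=-1.93376 |R|=0.93595 →hi
  mid=-2.21206 |R|=1.23454 →lo
  mid=-2.07291 |R|=1.07557 →lo
  mid=-2.00333 |R|=1.00334 →lo
  mid=-1.96854 |R|=0.96904 →hi
  mid=-1.98594 |R|=0.98604 →hi
  mid=-1.99464 |R|=0.99465 →hi
  ...
  [-2.00007,-1.99994] ⇒ x*=-2.0000
Stable set (-2.0000, 0).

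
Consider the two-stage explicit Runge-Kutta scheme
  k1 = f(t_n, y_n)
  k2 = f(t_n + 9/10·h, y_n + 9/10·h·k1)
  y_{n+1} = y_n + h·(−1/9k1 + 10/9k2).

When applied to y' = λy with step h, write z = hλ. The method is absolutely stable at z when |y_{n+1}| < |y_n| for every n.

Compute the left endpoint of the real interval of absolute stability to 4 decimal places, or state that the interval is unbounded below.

Test eqn y'=λy, z=hλ:
  k1=λy_n ⇒ h·k1=z·y_n;  k2=λ(1+9/10z)y_n ⇒ h·k2=z(1+9/10z)y_n
  y_{n+1}/y_n = 1 − 1/9z + 10/9z(1+9/10z) = 1 + z + z²
  so R(z) = 1 + z + z².

Solve |R(x)|<1 on ℝ⁻.
x=-1.42: |R|=1.5964
R=1: x+1x²=0 ⇒ x=−1=-1.0000; min R=1−1/(4·1)=0.7500>−1
Confirm numerically:
  x=-0.965: |R|=0.96623 <1
  x=-0.790: |R|=0.83410 <1
  x=-0.787: |R|=0.83237 <1
  x=-0.590: |R|=0.75810 <1
  x=-1.573: |R|=1.90133 >1
  x=-1.409: |R|=1.57628 >1
Interval (-1.0000, 0).

z* = -1.0000.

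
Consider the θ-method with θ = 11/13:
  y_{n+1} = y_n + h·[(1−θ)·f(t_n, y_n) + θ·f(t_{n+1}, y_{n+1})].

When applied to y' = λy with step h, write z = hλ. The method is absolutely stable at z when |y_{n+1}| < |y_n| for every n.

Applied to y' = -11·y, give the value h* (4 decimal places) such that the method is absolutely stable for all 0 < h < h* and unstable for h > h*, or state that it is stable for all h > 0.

unbounded; (−∞, 0). Any h>0 works for λ=-11.

Test eqn y'=λy, z=hλ:
  y_{n+1} = y_n + z·[2/13·y_n + 11/13·y_{n+1}] ⇒ (1 − 11/13z)y_{n+1} = (1 + 2/13z)y_n
  ⇒ R(z) = (1 + 2/13z)/(1 − 11/13z).

Boundary: |R(x)|=1, x<0.
x=-0.42: |R|=0.6901
x=-2: |R|=0.2571
x=-10: |R|=0.0569
x=-100: |R|=0.1680
θ=11/13≥1/2 ⇒ |1+2/13x|<|1−11/13x| ∀x<0 ⇒ unbounded interval.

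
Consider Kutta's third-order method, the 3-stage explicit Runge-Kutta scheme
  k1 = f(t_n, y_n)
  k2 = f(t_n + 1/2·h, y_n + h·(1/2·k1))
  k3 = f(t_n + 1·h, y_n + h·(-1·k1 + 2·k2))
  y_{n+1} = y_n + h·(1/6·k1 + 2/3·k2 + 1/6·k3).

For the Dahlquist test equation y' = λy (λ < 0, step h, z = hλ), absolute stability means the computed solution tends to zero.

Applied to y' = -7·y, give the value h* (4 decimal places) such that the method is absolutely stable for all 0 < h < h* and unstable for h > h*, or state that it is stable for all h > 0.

(-2.5127,0); λ=-7 ⇒ h* = 0.3590.

Test eqn y'=λy, z=hλ:
  order 3, 3-stage ⇒ R(z)=1+z+z^2/2+z^3/6
  (e.g. R(-1.5)=0.06250, |R|=0.06250)

Boundary: |R(x)|=1, x<0.
x=-1.5: |R|=0.0625
|R(-2.22)|=0.5793 |R(-0.96)|=0.3533 |R(-0.82)|=0.4243
Bisect:
  x_lo=-2.9173 |R|=1.7999  x_hi=-0.1738 |R|=0.8404
  mid=-1.54556 |R|=0.03349 →hi
  mid=-2.23142 |R|=0.59359 →hi
  mid=-2.57435 |R|=1.10419 →lo
  mid=-2.40288 |R|=0.82827 →hi
  mid=-2.48861 |R|=0.96076 →hi
  mid=-2.53148 |R|=1.03107 →lo
  mid=-2.51005 |R|=0.99557 →hi
  ...
  [-2.51289,-2.51273] ⇒ x*=-2.5127
Stable set (-2.5127, 0).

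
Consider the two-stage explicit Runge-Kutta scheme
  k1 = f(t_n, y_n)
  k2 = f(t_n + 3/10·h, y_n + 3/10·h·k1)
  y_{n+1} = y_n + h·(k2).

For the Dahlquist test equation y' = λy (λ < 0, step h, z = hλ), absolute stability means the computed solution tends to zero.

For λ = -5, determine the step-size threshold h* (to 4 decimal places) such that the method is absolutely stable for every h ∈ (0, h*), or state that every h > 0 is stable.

(-3.3333,0); λ=-5 ⇒ h* = (10/3)/5 = 0.6667.

With y'=λy (z=hλ):
  k1=λy_n ⇒ h·k1=z·y_n;  k2=λ(1+3/10z)y_n ⇒ h·k2=z(1+3/10z)y_n
  y_{n+1}/y_n = 1 + z(1+3/10z) = 1 + z + 3/10z²
  so R(z) = 1 + z + 3/10z².

Boundary: |R(x)|=1, x<0.
x=-1.09: |R|=0.2664
R=1: x+3/10x²=0 ⇒ x=−10/3=-3.3333; min R=1−1/(4·3/10)=0.1667>−1
Confirm numerically:
  x=-2.604: |R|=0.43024 <1
  x=-2.274: |R|=0.27732 <1
  x=-1.402: |R|=0.18768 <1
  x=-1.385: |R|=0.19047 <1
  x=-3.919: |R|=1.68857 >1
  x=-3.435: |R|=1.10477 >1
  x=-3.382: |R|=1.04938 >1
Interval (-3.3333, 0).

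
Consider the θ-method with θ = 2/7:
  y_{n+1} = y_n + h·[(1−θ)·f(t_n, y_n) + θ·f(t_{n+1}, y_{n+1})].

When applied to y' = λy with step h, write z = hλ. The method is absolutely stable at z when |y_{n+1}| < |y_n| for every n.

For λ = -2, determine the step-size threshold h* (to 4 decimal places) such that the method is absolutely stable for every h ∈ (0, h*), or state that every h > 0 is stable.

(-4.6667,0); λ=-2 ⇒ h* = (14/3)/2 = 2.3333.

Test eqn y'=λy, z=hλ:
  y_{n+1} = y_n + z·[5/7·y_n + 2/7·y_{n+1}] ⇒ (1 − 2/7z)y_{n+1} = (1 + 5/7z)y_n
  ⇒ R(z) = (1 + 5/7z)/(1 − 2/7z).

Boundary: |R(x)|=1, x<0.
x=-0.85: |R|=0.3161
R=−1: 1+5/7x = −1+2/7x ⇒ -3/7x=2 ⇒ x=2/(-3/7)=-4.6667
Confirm numerically:
  x=-4.396: |R|=0.94858 <1
  x=-3.395: |R|=0.72335 <1
  x=-2.595: |R|=0.49016 <1
  x=-2.174: |R|=0.34103 <1
  x=-5.242: |R|=1.09872 >1
  x=-5.189: |R|=1.09017 >1
  x=-5.154: |R|=1.08447 >1
Stable set (-4.6667, 0).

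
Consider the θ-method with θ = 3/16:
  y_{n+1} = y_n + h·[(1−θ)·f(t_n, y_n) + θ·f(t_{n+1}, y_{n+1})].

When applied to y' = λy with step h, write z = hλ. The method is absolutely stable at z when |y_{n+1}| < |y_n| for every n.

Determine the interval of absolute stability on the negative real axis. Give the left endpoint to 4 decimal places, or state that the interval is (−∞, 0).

(-3.2000, 0).

Set f=λy, z=hλ:
  y_{n+1} = y_n + z·[13/16·y_n + 3/16·y_{n+1}] ⇒ (1 − 3/16z)y_{n+1} = (1 + 13/16z)y_n
  so R(z) = (1 + 13/16z)/(1 − 3/16z).

Find x<0 with |R(x)|<1.
x=-0.84: |R|=0.2743
R=−1: 1+13/16x = −1+3/16x ⇒ -5/8x=2 ⇒ x=2/(-5/8)=-3.2000
Confirm numerically:
  x=-2.732: |R|=0.80658 <1
  x=-2.465: |R|=0.68583 <1
  x=-1.667: |R|=0.27003 <1
  x=-3.738: |R|=1.19769 >1
  x=-3.686: |R|=1.17961 >1
  x=-3.498: |R|=1.11248 >1
So |R|<1 on (-3.2000, 0).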